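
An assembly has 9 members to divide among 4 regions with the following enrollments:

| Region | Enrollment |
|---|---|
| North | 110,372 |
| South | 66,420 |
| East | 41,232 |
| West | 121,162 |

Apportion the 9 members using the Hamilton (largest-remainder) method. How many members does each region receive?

Standard divisor: 339186 ÷ 9 ≈ 37687.333.
Standard quotas: North 2.9286, South 1.7624, East 1.0941, West 3.2149.
Lower quotas: North 2, South 1, East 1, West 3 (sum 7, leaving 2 seats).
Remainders in descending order: North 0.9286, South 0.7624, West 0.2149, East 0.0941.
The surplus seats go to North, South.

North=3; South=2; East=1; West=3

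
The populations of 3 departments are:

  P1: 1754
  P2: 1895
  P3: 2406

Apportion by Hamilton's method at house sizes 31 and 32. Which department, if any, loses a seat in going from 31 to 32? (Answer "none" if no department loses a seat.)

none

At 31 seats: P1 9, P2 10, P3 12.
At 32 seats: P1 9, P2 10, P3 13.
No department's allocation decreased.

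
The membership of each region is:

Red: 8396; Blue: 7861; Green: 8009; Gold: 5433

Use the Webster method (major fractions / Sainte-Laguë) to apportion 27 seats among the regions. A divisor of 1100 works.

Red: 8, Blue: 7, Green: 7, Gold: 5

With modified divisor 1100: modified quotas Red 7.633, Blue 7.146, Green 7.281, Gold 4.939.
Rounding to the nearest integer: Red 8, Blue 7, Green 7, Gold 5 (total 27).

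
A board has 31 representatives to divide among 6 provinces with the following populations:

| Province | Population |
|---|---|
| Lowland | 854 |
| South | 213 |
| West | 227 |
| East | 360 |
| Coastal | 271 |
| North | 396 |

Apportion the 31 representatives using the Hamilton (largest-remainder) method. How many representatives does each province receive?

Total 2321; standard divisor 2321/31 ≈ 74.871.
Standard quotas: Lowland 11.406, South 2.845, West 3.032, East 4.808, Coastal 3.620, North 5.289.
Lower quotas: Lowland 11, South 2, West 3, East 4, Coastal 3, North 5 (sum 28, leaving 3 seats).
Remainders in descending order: South 0.845, East 0.808, Coastal 0.620, Lowland 0.406, North 0.289, West 0.032.
Largest remainders: South, East, Coastal receive the extra seats.

Lowland: 11; South: 3; West: 3; East: 5; Coastal: 4; North: 5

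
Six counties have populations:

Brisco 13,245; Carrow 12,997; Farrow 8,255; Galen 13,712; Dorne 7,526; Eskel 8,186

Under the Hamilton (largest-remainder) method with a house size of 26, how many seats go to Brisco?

6

The standard divisor is 63921/26 ≈ 2458.5.
Standard quotas: Brisco 5.3874, Carrow 5.2866, Farrow 3.3577, Galen 5.5774, Dorne 3.0612, Eskel 3.3297.
Lower quotas: Brisco 5, Carrow 5, Farrow 3, Galen 5, Dorne 3, Eskel 3 (sum 24, leaving 2 seats).
Remainders in descending order: Galen 0.5774, Brisco 0.3874, Farrow 0.3577, Eskel 0.3297, Carrow 0.2866, Dorne 0.0612.
Largest remainders: Galen, Brisco receive the extra seats.
Brisco receives 6.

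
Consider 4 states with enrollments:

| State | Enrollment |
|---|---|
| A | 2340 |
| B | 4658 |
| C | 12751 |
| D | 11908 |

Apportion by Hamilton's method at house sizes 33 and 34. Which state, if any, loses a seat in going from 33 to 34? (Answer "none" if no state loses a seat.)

A

At 33 seats: A 3, B 5, C 13, D 12.
At 34 seats: A 2, B 5, C 14, D 13.
A drops from 3 to 2.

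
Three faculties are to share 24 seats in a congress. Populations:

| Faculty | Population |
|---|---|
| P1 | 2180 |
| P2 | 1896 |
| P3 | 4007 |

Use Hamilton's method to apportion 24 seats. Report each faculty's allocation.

Standard divisor: 8083 ÷ 24 ≈ 336.792.
Standard quotas: P1 6.473, P2 5.630, P3 11.898.
Lower quotas: P1 6, P2 5, P3 11 (sum 22, leaving 2 seats).
Remainders in descending order: P3 0.898, P2 0.630, P1 0.473.
The surplus seats go to P3, P2.

P1 6, P2 6, P3 12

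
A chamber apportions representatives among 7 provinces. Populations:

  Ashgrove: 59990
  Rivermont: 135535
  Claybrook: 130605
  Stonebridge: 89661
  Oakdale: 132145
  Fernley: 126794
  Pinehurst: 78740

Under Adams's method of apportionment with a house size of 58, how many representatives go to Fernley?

10

Standard divisor 753470/58 ≈ 12990.862; standard quotas: Ashgrove 4.618, Rivermont 10.433, Claybrook 10.054, Stonebridge 6.902, Oakdale 10.172, Fernley 9.760, Pinehurst 6.061.
Rounding up gives 5, 11, 11, 7, 11, 10, 7 = 62 seats, so the divisor must be adjusted.
With modified divisor 13800: modified quotas Ashgrove 4.347, Rivermont 9.821, Claybrook 9.464, Stonebridge 6.497, Oakdale 9.576, Fernley 9.188, Pinehurst 5.706.
Rounding up: Ashgrove 5, Rivermont 10, Claybrook 10, Stonebridge 7, Oakdale 10, Fernley 10, Pinehurst 6 (total 58).
Fernley receives 10.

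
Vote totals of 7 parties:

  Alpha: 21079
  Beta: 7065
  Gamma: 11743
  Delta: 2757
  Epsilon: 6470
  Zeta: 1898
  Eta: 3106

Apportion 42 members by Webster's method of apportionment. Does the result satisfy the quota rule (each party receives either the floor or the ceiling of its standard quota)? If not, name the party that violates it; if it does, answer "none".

none

Standard quotas: Alpha 16.359, Beta 5.483, Gamma 9.114, Delta 2.140, Epsilon 5.021, Zeta 1.473, Eta 2.411.
Webster allocation: Alpha 17, Beta 6, Gamma 9, Delta 2, Epsilon 5, Zeta 1, Eta 2.
Every allocation lies between the lower and upper quota.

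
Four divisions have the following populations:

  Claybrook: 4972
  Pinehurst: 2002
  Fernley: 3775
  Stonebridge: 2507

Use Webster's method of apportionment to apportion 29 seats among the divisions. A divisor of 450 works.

Claybrook=11; Pinehurst=4; Fernley=8; Stonebridge=6

With modified divisor 450: modified quotas Claybrook 11.049, Pinehurst 4.449, Fernley 8.389, Stonebridge 5.571.
Rounding to the nearest integer: Claybrook 11, Pinehurst 4, Fernley 8, Stonebridge 6 (total 29).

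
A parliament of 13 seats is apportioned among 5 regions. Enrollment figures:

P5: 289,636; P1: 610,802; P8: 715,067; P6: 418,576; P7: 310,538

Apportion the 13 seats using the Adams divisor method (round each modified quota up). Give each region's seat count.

P5=2, P1=3, P8=4, P6=2, P7=2

Standard divisor 2344619/13 ≈ 180355.308; standard quotas: P5 1.606, P1 3.387, P8 3.965, P6 2.321, P7 1.722.
Rounding up gives 2, 4, 4, 3, 2 = 15 seats, so the divisor must be adjusted.
With modified divisor 223800: modified quotas P5 1.294, P1 2.729, P8 3.195, P6 1.870, P7 1.388.
Rounding up: P5 2, P1 3, P8 4, P6 2, P7 2 (total 13).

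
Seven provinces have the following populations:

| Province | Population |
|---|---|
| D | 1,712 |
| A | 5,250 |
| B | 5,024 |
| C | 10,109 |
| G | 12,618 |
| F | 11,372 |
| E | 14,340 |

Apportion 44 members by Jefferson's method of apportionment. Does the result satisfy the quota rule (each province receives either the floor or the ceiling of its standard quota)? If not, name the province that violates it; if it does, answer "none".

Standard quotas: D 1.247, A 3.823, B 3.658, C 7.361, G 9.188, F 8.281, E 10.442.
Jefferson allocation: D 1, A 4, B 3, C 8, G 9, F 8, E 11.
Every allocation lies between the lower and upper quota.

none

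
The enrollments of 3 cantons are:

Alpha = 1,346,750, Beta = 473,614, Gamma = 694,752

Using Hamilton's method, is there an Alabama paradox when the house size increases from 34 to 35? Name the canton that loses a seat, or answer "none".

At 34 seats: Alpha 18, Beta 7, Gamma 9.
At 35 seats: Alpha 19, Beta 6, Gamma 10.
Beta drops from 7 to 6.

Beta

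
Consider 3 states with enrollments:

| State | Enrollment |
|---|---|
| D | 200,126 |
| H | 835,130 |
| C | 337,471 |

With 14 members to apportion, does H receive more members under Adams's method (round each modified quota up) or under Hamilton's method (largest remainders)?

Hamilton

Adams: D 2, H 8, C 4.
Hamilton: D 2, H 9, C 3.
H gets 8 under Adams and 9 under Hamilton.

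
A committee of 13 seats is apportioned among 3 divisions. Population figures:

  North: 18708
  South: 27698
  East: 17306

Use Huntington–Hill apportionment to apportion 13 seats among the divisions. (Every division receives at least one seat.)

With divisor 5026: modified quotas North 3.722, South 5.511, East 3.443.
Geometric-mean thresholds: North √(3·4)=3.464, South √(5·6)=5.477, East √(3·4)=3.464.
Each quota rounded against its threshold gives North 4, South 6, East 3 (total 13).

North=4; South=6; East=3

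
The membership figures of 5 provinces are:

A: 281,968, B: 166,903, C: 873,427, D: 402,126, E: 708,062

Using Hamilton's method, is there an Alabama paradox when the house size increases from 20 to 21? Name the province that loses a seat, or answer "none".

B

At 20 seats: A 2, B 2, C 7, D 3, E 6.
At 21 seats: A 2, B 1, C 8, D 4, E 6.
B drops from 2 to 1.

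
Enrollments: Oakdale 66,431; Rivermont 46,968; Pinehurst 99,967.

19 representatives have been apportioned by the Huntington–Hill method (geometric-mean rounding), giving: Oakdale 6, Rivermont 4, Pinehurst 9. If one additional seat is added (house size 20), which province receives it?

Pinehurst

Priority for the next seat is population ÷ (√(s·(s+1))).
Priorities: Oakdale 10250.526, Rivermont 10502.364, Pinehurst 10537.447.
Highest priority: Pinehurst.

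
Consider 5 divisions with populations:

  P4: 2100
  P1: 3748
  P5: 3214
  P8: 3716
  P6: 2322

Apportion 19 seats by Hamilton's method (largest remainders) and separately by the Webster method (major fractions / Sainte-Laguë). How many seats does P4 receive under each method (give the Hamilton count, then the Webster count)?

Hamilton: P4 2, P1 5, P5 4, P8 5, P6 3.
Webster: P4 3, P1 5, P5 4, P8 4, P6 3.
P4 gets 2 under Hamilton and 3 under Webster.

2 and 3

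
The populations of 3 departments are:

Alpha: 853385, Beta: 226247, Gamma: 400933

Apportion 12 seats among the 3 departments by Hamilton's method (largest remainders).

The standard divisor is 1480565/12 ≈ 123380.417.
Standard quotas: Alpha 6.9167, Beta 1.8337, Gamma 3.2496.
Lower quotas: Alpha 6, Beta 1, Gamma 3 (sum 10, leaving 2 seats).
Remainders in descending order: Alpha 0.9167, Beta 0.8337, Gamma 0.2496.
The surplus seats go to Alpha, Beta.

Alpha=7, Beta=2, Gamma=3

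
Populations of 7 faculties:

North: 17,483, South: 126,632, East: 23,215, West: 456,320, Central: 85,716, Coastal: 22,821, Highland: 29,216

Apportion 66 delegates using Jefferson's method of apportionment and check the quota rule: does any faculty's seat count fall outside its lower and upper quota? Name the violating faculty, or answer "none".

Standard quotas: North 1.515, South 10.977, East 2.012, West 39.555, Central 7.430, Coastal 1.978, Highland 2.533.
Jefferson allocation: North 1, South 11, East 2, West 41, Central 7, Coastal 2, Highland 2.
West has quota 39.555 (lower 39, upper 40) but receives 41 — outside the quota interval.

West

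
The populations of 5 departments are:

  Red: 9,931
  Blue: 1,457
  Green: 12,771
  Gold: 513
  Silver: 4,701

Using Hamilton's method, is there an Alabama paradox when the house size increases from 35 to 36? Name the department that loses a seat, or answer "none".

Gold

At 35 seats: Red 12, Blue 2, Green 15, Gold 1, Silver 5.
At 36 seats: Red 12, Blue 2, Green 16, Gold 0, Silver 6.
Gold drops from 1 to 0.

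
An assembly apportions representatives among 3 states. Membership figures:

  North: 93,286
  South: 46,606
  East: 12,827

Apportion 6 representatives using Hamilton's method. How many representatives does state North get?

The standard divisor is 152719/6 ≈ 25453.167.
Standard quotas: North 3.6650, South 1.8310, East 0.5039.
Lower quotas: North 3, South 1, East 0 (sum 4, leaving 2 seats).
Remainders in descending order: South 0.8310, North 0.6650, East 0.5039.
The surplus seats go to South, North.
North receives 4.

4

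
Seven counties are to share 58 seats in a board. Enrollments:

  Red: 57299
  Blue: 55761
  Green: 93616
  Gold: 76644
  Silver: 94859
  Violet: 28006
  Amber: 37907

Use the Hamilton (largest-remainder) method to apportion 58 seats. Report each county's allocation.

Standard divisor: 444092 ÷ 58 ≈ 7656.759.
Standard quotas: Red 7.4835, Blue 7.2826, Green 12.2266, Gold 10.0100, Silver 12.3889, Violet 3.6577, Amber 4.9508.
Lower quotas: Red 7, Blue 7, Green 12, Gold 10, Silver 12, Violet 3, Amber 4 (sum 55, leaving 3 seats).
Remainders in descending order: Amber 0.9508, Violet 0.6577, Red 0.4835, Silver 0.3889, Blue 0.2826, Green 0.2266, Gold 0.0100.
Largest remainders: Amber, Violet, Red receive the extra seats.

Red 8; Blue 7; Green 12; Gold 10; Silver 12; Violet 4; Amber 5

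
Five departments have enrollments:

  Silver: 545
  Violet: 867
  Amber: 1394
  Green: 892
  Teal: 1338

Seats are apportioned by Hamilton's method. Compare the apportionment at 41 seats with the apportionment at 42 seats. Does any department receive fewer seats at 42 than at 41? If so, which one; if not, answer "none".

none

At 41 seats: Silver 5, Violet 7, Amber 11, Green 7, Teal 11.
At 42 seats: Silver 5, Violet 7, Amber 12, Green 7, Teal 11.
No department's allocation decreased.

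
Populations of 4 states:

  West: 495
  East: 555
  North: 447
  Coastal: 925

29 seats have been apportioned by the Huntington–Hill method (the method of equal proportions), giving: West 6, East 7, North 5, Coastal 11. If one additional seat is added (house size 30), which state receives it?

North

Priority for the next seat is population ÷ (√(s·(s+1))).
Priorities: West 76.380, East 74.165, North 81.611, Coastal 80.511.
Highest priority: North.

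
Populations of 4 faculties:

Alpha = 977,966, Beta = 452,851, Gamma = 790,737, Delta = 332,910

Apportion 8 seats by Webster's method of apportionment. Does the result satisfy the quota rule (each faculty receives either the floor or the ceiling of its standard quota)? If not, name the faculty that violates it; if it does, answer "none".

Standard quotas: Alpha 3.063, Beta 1.418, Gamma 2.476, Delta 1.043.
Webster allocation: Alpha 3, Beta 1, Gamma 3, Delta 1.
Every allocation lies between the lower and upper quota.

none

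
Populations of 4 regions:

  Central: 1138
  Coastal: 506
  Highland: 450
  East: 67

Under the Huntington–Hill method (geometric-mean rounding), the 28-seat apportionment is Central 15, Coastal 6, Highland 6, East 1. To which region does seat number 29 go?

Coastal

Priority for the next seat is population ÷ (√(s·(s+1))).
Priorities: Central 73.458, Coastal 78.077, Highland 69.437, East 47.376.
Highest priority: Coastal.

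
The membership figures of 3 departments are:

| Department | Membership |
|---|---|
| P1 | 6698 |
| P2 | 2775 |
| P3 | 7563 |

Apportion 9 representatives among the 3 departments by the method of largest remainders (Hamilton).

P1: 4, P2: 1, P3: 4

Total 17036; standard divisor 17036/9 ≈ 1892.889.
Standard quotas: P1 3.5385, P2 1.4660, P3 3.9955.
Lower quotas: P1 3, P2 1, P3 3 (sum 7, leaving 2 seats).
Remainders in descending order: P3 0.9955, P1 0.5385, P2 0.4660.
The surplus seats go to P3, P1.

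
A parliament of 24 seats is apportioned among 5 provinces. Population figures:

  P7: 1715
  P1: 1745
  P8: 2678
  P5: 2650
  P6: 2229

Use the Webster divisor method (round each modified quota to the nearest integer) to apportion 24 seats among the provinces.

P7 4, P1 4, P8 6, P5 5, P6 5

Standard divisor 11017/24 ≈ 459.042; standard quotas: P7 3.736, P1 3.801, P8 5.834, P5 5.773, P6 4.856.
Rounding to the nearest integer gives 4, 4, 6, 6, 5 = 25 seats, so the divisor must be adjusted.
With modified divisor 484: modified quotas P7 3.543, P1 3.605, P8 5.533, P5 5.475, P6 4.605.
Rounding to the nearest integer: P7 4, P1 4, P8 6, P5 5, P6 5 (total 24).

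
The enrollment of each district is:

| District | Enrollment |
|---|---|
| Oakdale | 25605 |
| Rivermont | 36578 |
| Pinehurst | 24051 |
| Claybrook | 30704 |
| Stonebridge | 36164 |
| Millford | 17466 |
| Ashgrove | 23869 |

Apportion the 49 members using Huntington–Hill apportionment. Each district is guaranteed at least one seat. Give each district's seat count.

Oakdale 7, Rivermont 9, Pinehurst 6, Claybrook 8, Stonebridge 9, Millford 4, Ashgrove 6

With divisor 3928: modified quotas Oakdale 6.519, Rivermont 9.312, Pinehurst 6.123, Claybrook 7.817, Stonebridge 9.207, Millford 4.447, Ashgrove 6.077.
Geometric-mean thresholds: Oakdale √(6·7)=6.481, Rivermont √(9·10)=9.487, Pinehurst √(6·7)=6.481, Claybrook √(7·8)=7.483, Stonebridge √(9·10)=9.487, Millford √(4·5)=4.472, Ashgrove √(6·7)=6.481.
Each quota rounded against its threshold gives Oakdale 7, Rivermont 9, Pinehurst 6, Claybrook 8, Stonebridge 9, Millford 4, Ashgrove 6 (total 49).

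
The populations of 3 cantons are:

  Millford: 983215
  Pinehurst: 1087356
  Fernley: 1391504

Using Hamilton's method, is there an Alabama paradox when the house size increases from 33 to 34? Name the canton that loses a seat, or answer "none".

Millford

At 33 seats: Millford 10, Pinehurst 10, Fernley 13.
At 34 seats: Millford 9, Pinehurst 11, Fernley 14.
Millford drops from 10 to 9.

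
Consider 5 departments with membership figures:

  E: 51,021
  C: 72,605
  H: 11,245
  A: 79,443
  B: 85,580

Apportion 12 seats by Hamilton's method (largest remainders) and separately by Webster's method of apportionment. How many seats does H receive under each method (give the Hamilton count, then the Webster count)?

1 and 0

Hamilton: E 2, C 3, H 1, A 3, B 3.
Webster: E 2, C 3, H 0, A 3, B 4.
H gets 1 under Hamilton and 0 under Webster.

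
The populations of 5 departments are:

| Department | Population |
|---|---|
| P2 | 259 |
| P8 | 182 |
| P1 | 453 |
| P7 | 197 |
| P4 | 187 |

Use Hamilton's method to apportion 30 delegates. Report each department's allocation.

Standard divisor: 1278 ÷ 30 ≈ 42.6.
Standard quotas: P2 6.080, P8 4.272, P1 10.634, P7 4.624, P4 4.390.
Lower quotas: P2 6, P8 4, P1 10, P7 4, P4 4 (sum 28, leaving 2 seats).
Remainders in descending order: P1 0.634, P7 0.624, P4 0.390, P8 0.272, P2 0.080.
Largest remainders: P1, P7 receive the extra seats.

P2=6; P8=4; P1=11; P7=5; P4=4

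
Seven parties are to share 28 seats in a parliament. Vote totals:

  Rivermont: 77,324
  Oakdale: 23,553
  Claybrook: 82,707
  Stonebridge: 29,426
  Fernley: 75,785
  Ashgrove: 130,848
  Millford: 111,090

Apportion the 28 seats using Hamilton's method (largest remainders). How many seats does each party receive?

Standard divisor: 530733 ÷ 28 ≈ 18954.75.
Standard quotas: Rivermont 4.0794, Oakdale 1.2426, Claybrook 4.3634, Stonebridge 1.5524, Fernley 3.9982, Ashgrove 6.9032, Millford 5.8608.
Lower quotas: Rivermont 4, Oakdale 1, Claybrook 4, Stonebridge 1, Fernley 3, Ashgrove 6, Millford 5 (sum 24, leaving 4 seats).
Remainders in descending order: Fernley 0.9982, Ashgrove 0.9032, Millford 0.8608, Stonebridge 0.5524, Claybrook 0.3634, Oakdale 0.2426, Rivermont 0.0794.
Largest remainders: Fernley, Ashgrove, Millford, Stonebridge receive the extra seats.

Rivermont: 4, Oakdale: 1, Claybrook: 4, Stonebridge: 2, Fernley: 4, Ashgrove: 7, Millford: 6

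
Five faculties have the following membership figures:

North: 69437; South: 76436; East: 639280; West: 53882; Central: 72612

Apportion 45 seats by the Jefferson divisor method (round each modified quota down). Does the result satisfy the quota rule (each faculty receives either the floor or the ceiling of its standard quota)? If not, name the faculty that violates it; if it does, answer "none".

Standard quotas: North 3.427, South 3.773, East 31.556, West 2.660, Central 3.584.
Jefferson allocation: North 3, South 4, East 33, West 2, Central 3.
East has quota 31.556 (lower 31, upper 32) but receives 33 — outside the quota interval.

East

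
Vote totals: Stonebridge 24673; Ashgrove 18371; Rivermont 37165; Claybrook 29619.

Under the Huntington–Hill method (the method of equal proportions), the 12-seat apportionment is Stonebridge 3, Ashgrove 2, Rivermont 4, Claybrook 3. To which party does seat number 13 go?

Priority for the next seat is population ÷ (√(s·(s+1))).
Priorities: Stonebridge 7122.482, Ashgrove 7499.929, Rivermont 8310.347, Claybrook 8550.269.
Highest priority: Claybrook.

Claybrook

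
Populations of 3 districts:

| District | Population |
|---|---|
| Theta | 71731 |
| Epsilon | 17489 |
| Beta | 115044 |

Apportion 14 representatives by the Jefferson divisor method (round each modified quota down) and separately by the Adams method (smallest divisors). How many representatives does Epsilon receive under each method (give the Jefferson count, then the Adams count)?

1 and 2

Jefferson: Theta 5, Epsilon 1, Beta 8.
Adams: Theta 5, Epsilon 2, Beta 7.
Epsilon gets 1 under Jefferson and 2 under Adams.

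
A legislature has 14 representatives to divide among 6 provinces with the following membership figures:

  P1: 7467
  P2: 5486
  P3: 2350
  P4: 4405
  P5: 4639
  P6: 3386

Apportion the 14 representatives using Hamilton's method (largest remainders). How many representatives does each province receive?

Total 27733; standard divisor 27733/14 ≈ 1980.929.
Standard quotas: P1 3.7694, P2 2.7694, P3 1.1863, P4 2.2237, P5 2.3418, P6 1.7093.
Lower quotas: P1 3, P2 2, P3 1, P4 2, P5 2, P6 1 (sum 11, leaving 3 seats).
Remainders in descending order: P1 0.7694, P2 0.7694, P6 0.7093, P5 0.3418, P4 0.2237, P3 0.1863.
The surplus seats go to P1, P2, P6.

P1 4; P2 3; P3 1; P4 2; P5 2; P6 2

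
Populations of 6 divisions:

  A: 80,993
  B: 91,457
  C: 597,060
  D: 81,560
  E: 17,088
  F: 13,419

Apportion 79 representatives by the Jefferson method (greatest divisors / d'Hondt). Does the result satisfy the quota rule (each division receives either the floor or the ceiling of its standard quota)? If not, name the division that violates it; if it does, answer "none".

Standard quotas: A 7.258, B 8.196, C 53.504, D 7.309, E 1.531, F 1.203.
Jefferson allocation: A 7, B 8, C 55, D 7, E 1, F 1.
C has quota 53.504 (lower 53, upper 54) but receives 55 — outside the quota interval.

C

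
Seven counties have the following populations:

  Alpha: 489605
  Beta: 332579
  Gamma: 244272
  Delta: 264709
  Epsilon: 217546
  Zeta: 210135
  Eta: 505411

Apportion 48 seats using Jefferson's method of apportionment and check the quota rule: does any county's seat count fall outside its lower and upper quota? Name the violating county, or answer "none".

Standard quotas: Alpha 10.379, Beta 7.050, Gamma 5.178, Delta 5.612, Epsilon 4.612, Zeta 4.455, Eta 10.714.
Jefferson allocation: Alpha 11, Beta 7, Gamma 5, Delta 6, Epsilon 4, Zeta 4, Eta 11.
Every allocation lies between the lower and upper quota.

none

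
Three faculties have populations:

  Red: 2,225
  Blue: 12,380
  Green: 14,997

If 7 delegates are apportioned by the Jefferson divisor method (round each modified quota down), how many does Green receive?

4

Standard divisor 29602/7 ≈ 4228.857; standard quotas: Red 0.526, Blue 2.928, Green 3.546.
Rounding down gives 0, 2, 3 = 5 seats, so the divisor must be adjusted.
With modified divisor 3400: modified quotas Red 0.654, Blue 3.641, Green 4.411.
Rounding down: Red 0, Blue 3, Green 4 (total 7).
Green receives 4.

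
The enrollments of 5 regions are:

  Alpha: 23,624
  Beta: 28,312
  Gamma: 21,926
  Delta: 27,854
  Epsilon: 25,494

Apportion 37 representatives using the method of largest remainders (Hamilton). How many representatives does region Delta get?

The standard divisor is 127210/37 ≈ 3438.108.
Standard quotas: Alpha 6.8712, Beta 8.2348, Gamma 6.3773, Delta 8.1015, Epsilon 7.4151.
Lower quotas: Alpha 6, Beta 8, Gamma 6, Delta 8, Epsilon 7 (sum 35, leaving 2 seats).
Remainders in descending order: Alpha 0.8712, Epsilon 0.4151, Gamma 0.3773, Beta 0.2348, Delta 0.1015.
Largest remainders: Alpha, Epsilon receive the extra seats.
Delta receives 8.

8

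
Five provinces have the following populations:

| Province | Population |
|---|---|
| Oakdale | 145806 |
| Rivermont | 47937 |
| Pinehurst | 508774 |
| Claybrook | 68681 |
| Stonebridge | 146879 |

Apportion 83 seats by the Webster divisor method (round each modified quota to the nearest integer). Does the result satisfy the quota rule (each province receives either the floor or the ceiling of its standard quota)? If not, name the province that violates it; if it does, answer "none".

Standard quotas: Oakdale 13.182, Rivermont 4.334, Pinehurst 45.996, Claybrook 6.209, Stonebridge 13.279.
Webster allocation: Oakdale 13, Rivermont 4, Pinehurst 47, Claybrook 6, Stonebridge 13.
Pinehurst has quota 45.996 (lower 45, upper 46) but receives 47 — outside the quota interval.

Pinehurst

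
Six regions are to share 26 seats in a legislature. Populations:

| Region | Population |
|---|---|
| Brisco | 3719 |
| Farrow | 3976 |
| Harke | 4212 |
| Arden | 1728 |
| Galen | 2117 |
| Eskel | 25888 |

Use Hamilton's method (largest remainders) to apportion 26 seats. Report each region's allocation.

Total 41640; standard divisor 41640/26 ≈ 1601.538.
Standard quotas: Brisco 2.3221, Farrow 2.4826, Harke 2.6300, Arden 1.0790, Galen 1.3219, Eskel 16.1645.
Lower quotas: Brisco 2, Farrow 2, Harke 2, Arden 1, Galen 1, Eskel 16 (sum 24, leaving 2 seats).
Remainders in descending order: Harke 0.6300, Farrow 0.4826, Brisco 0.3221, Galen 0.3219, Eskel 0.1645, Arden 0.0790.
Largest remainders: Harke, Farrow receive the extra seats.

Brisco 2; Farrow 3; Harke 3; Arden 1; Galen 1; Eskel 16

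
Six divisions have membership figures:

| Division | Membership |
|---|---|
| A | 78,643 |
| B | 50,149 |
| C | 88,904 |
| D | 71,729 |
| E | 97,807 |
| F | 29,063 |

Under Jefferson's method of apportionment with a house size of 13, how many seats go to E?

Standard divisor 416295/13 ≈ 32022.692; standard quotas: A 2.456, B 1.566, C 2.776, D 2.240, E 3.054, F 0.908.
Rounding down gives 2, 1, 2, 2, 3, 0 = 10 seats, so the divisor must be adjusted.
With modified divisor 25600: modified quotas A 3.072, B 1.959, C 3.473, D 2.802, E 3.821, F 1.135.
Rounding down: A 3, B 1, C 3, D 2, E 3, F 1 (total 13).
E receives 3.

3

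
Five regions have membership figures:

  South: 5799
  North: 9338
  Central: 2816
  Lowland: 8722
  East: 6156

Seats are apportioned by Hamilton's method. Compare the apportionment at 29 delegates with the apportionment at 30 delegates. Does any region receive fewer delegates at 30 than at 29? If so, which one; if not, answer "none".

none

At 29 seats: South 5, North 8, Central 3, Lowland 8, East 5.
At 30 seats: South 5, North 8, Central 3, Lowland 8, East 6.
No region's allocation decreased.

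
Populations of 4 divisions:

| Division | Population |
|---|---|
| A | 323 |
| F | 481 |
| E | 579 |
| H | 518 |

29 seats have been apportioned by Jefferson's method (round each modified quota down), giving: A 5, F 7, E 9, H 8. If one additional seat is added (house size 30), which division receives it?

Priority for the next seat is population ÷ (current seats + 1).
Priorities: A 53.833, F 60.125, E 57.900, H 57.556.
Highest priority: F.

F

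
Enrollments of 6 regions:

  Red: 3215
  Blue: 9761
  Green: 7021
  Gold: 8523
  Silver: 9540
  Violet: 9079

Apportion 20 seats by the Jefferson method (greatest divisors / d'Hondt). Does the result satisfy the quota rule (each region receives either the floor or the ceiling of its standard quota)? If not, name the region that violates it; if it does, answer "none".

none

Standard quotas: Red 1.364, Blue 4.141, Green 2.979, Gold 3.616, Silver 4.048, Violet 3.852.
Jefferson allocation: Red 1, Blue 4, Green 3, Gold 4, Silver 4, Violet 4.
Every allocation lies between the lower and upper quota.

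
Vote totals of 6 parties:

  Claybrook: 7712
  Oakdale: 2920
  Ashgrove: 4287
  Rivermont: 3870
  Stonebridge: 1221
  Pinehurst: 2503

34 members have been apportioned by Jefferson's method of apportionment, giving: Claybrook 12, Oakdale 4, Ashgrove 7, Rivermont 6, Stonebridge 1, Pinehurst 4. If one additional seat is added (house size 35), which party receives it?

Priority for the next seat is population ÷ (current seats + 1).
Priorities: Claybrook 593.231, Oakdale 584.000, Ashgrove 535.875, Rivermont 552.857, Stonebridge 610.500, Pinehurst 500.600.
Highest priority: Stonebridge.

Stonebridge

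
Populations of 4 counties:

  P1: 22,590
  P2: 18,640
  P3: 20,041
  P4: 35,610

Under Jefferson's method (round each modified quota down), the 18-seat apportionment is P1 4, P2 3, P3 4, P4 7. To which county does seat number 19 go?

P2

Priority for the next seat is population ÷ (current seats + 1).
Priorities: P1 4518.000, P2 4660.000, P3 4008.200, P4 4451.250.
Highest priority: P2.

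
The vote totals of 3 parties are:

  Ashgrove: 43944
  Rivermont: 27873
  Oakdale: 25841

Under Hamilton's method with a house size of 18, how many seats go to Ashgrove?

8

Total 97658; standard divisor 97658/18 ≈ 5425.444.
Standard quotas: Ashgrove 8.0996, Rivermont 5.1375, Oakdale 4.7629.
Lower quotas: Ashgrove 8, Rivermont 5, Oakdale 4 (sum 17, leaving 1 seat).
Remainders in descending order: Oakdale 0.7629, Rivermont 0.1375, Ashgrove 0.0996.
The surplus seat goes to Oakdale.
Ashgrove receives 8.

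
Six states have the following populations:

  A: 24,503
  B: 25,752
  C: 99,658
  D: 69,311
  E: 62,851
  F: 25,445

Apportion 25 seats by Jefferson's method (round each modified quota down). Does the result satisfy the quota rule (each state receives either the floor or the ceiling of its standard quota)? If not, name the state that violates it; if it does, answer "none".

Standard quotas: A 1.992, B 2.094, C 8.102, D 5.635, E 5.110, F 2.069.
Jefferson allocation: A 2, B 2, C 8, D 6, E 5, F 2.
Every allocation lies between the lower and upper quota.

none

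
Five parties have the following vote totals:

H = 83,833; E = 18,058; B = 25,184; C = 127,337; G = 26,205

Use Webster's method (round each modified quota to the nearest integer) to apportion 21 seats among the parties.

H=6, E=1, B=2, C=10, G=2

Standard divisor 280617/21 ≈ 13362.714; standard quotas: H 6.274, E 1.351, B 1.885, C 9.529, G 1.961.
Rounding to the nearest integer gives H 6, E 1, B 2, C 10, G 2 — total 21, matching the house size, so no adjustment is needed.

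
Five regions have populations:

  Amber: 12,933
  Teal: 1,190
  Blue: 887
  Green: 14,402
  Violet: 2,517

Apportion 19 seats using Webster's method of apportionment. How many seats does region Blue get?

1

Standard divisor 31929/19 ≈ 1680.474; standard quotas: Amber 7.696, Teal 0.708, Blue 0.528, Green 8.570, Violet 1.498.
Rounding to the nearest integer gives 8, 1, 1, 9, 1 = 20 seats, so the divisor must be adjusted.
With modified divisor 1703.37: modified quotas Amber 7.593, Teal 0.699, Blue 0.521, Green 8.455, Violet 1.478.
Rounding to the nearest integer: Amber 8, Teal 1, Blue 1, Green 8, Violet 1 (total 19).
Blue receives 1.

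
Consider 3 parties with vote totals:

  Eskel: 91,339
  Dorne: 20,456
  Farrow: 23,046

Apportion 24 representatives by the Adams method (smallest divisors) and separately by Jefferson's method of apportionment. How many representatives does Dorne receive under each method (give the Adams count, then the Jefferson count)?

Adams: Eskel 16, Dorne 4, Farrow 4.
Jefferson: Eskel 17, Dorne 3, Farrow 4.
Dorne gets 4 under Adams and 3 under Jefferson.

4 and 3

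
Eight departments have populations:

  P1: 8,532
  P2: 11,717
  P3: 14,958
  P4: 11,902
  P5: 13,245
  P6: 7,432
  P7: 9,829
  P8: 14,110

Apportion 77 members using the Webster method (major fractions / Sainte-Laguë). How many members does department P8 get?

Standard divisor 91725/77 ≈ 1191.234; standard quotas: P1 7.162, P2 9.836, P3 12.557, P4 9.991, P5 11.119, P6 6.239, P7 8.251, P8 11.845.
Rounding to the nearest integer gives P1 7, P2 10, P3 13, P4 10, P5 11, P6 6, P7 8, P8 12 — total 77, matching the house size, so no adjustment is needed.
P8 receives 12.

12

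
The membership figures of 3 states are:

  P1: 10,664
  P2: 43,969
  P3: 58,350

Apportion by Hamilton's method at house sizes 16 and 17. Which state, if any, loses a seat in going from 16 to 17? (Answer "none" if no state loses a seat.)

P1

At 16 seats: P1 2, P2 6, P3 8.
At 17 seats: P1 1, P2 7, P3 9.
P1 drops from 2 to 1.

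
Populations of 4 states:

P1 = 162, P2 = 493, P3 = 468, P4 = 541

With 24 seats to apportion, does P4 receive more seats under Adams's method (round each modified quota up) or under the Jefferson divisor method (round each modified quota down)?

Adams: P1 3, P2 7, P3 7, P4 7.
Jefferson: P1 2, P2 7, P3 7, P4 8.
P4 gets 7 under Adams and 8 under Jefferson.

Jefferson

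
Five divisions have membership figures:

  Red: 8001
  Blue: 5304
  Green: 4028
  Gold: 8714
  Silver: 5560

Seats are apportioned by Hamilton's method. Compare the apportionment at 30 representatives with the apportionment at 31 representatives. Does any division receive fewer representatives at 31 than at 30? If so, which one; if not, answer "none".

At 30 seats: Red 8, Blue 5, Green 4, Gold 8, Silver 5.
At 31 seats: Red 8, Blue 5, Green 4, Gold 9, Silver 5.
No division's allocation decreased.

none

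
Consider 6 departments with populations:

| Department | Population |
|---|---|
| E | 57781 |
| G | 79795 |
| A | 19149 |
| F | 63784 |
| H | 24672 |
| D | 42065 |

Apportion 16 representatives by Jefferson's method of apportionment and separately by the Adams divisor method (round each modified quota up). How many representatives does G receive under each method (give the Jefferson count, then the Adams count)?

Jefferson: E 3, G 5, A 1, F 4, H 1, D 2.
Adams: E 3, G 4, A 1, F 4, H 2, D 2.
G gets 5 under Jefferson and 4 under Adams.

5 and 4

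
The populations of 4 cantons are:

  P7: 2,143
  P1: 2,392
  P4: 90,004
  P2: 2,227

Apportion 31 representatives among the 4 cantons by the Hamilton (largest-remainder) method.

P7 0, P1 1, P4 29, P2 1

Standard divisor: 96766 ÷ 31 ≈ 3121.484.
Standard quotas: P7 0.6865, P1 0.7663, P4 28.8337, P2 0.7134.
Lower quotas: P7 0, P1 0, P4 28, P2 0 (sum 28, leaving 3 seats).
Remainders in descending order: P4 0.8337, P1 0.7663, P2 0.7134, P7 0.6865.
The surplus seats go to P4, P1, P2.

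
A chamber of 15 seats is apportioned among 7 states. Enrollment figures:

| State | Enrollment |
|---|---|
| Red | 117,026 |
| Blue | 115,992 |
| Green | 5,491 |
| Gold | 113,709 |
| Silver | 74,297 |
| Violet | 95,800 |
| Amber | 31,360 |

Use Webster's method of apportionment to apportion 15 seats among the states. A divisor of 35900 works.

Red 3; Blue 3; Green 0; Gold 3; Silver 2; Violet 3; Amber 1

With modified divisor 35900: modified quotas Red 3.260, Blue 3.231, Green 0.153, Gold 3.167, Silver 2.070, Violet 2.669, Amber 0.874.
Rounding to the nearest integer: Red 3, Blue 3, Green 0, Gold 3, Silver 2, Violet 3, Amber 1 (total 15).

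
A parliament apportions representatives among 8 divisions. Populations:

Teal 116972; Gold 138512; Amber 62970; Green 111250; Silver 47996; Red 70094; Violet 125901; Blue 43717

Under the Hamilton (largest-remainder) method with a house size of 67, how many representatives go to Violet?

12

Total 717412; standard divisor 717412/67 ≈ 10707.642.
Standard quotas: Teal 10.9242, Gold 12.9358, Amber 5.8808, Green 10.3898, Silver 4.4824, Red 6.5462, Violet 11.7581, Blue 4.0828.
Lower quotas: Teal 10, Gold 12, Amber 5, Green 10, Silver 4, Red 6, Violet 11, Blue 4 (sum 62, leaving 5 seats).
Remainders in descending order: Gold 0.9358, Teal 0.9242, Amber 0.8808, Violet 0.7581, Red 0.5462, Silver 0.4824, Green 0.3898, Blue 0.0828.
Largest remainders: Gold, Teal, Amber, Violet, Red receive the extra seats.
Violet receives 12.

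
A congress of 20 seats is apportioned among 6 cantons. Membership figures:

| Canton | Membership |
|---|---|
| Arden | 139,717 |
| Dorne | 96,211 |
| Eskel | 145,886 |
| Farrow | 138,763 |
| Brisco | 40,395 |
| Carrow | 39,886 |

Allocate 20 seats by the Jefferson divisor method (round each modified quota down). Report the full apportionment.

Arden 5, Dorne 3, Eskel 5, Farrow 5, Brisco 1, Carrow 1

Standard divisor 600858/20 ≈ 30042.9; standard quotas: Arden 4.651, Dorne 3.202, Eskel 4.856, Farrow 4.619, Brisco 1.345, Carrow 1.328.
Rounding down gives 4, 3, 4, 4, 1, 1 = 17 seats, so the divisor must be adjusted.
With modified divisor 26000: modified quotas Arden 5.374, Dorne 3.700, Eskel 5.611, Farrow 5.337, Brisco 1.554, Carrow 1.534.
Rounding down: Arden 5, Dorne 3, Eskel 5, Farrow 5, Brisco 1, Carrow 1 (total 20).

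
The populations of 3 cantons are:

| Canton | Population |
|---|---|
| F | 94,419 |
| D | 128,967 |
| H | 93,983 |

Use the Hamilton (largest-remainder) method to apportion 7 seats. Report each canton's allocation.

F=2, D=3, H=2

Total 317369; standard divisor 317369/7 ≈ 45338.429.
Standard quotas: F 2.0825, D 2.8445, H 2.0729.
Lower quotas: F 2, D 2, H 2 (sum 6, leaving 1 seat).
Remainders in descending order: D 0.8445, F 0.0825, H 0.0729.
The surplus seat goes to D.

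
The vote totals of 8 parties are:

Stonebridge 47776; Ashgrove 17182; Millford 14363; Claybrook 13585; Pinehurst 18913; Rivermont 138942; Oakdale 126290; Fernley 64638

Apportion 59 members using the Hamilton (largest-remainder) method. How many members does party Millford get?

The standard divisor is 441689/59 ≈ 7486.254.
Standard quotas: Stonebridge 6.3818, Ashgrove 2.2951, Millford 1.9186, Claybrook 1.8147, Pinehurst 2.5264, Rivermont 18.5596, Oakdale 16.8696, Fernley 8.6342.
Lower quotas: Stonebridge 6, Ashgrove 2, Millford 1, Claybrook 1, Pinehurst 2, Rivermont 18, Oakdale 16, Fernley 8 (sum 54, leaving 5 seats).
Remainders in descending order: Millford 0.9186, Oakdale 0.8696, Claybrook 0.8147, Fernley 0.6342, Rivermont 0.5596, Pinehurst 0.5264, Stonebridge 0.3818, Ashgrove 0.2951.
The surplus seats go to Millford, Oakdale, Claybrook, Fernley, Rivermont.
Millford receives 2.

2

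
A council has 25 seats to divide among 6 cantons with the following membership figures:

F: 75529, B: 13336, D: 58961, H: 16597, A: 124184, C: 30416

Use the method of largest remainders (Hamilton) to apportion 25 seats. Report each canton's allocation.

F=6, B=1, D=5, H=1, A=10, C=2

Total 319023; standard divisor 319023/25 ≈ 12760.92.
Standard quotas: F 5.9188, B 1.0451, D 4.6204, H 1.3006, A 9.7316, C 2.3835.
Lower quotas: F 5, B 1, D 4, H 1, A 9, C 2 (sum 22, leaving 3 seats).
Remainders in descending order: F 0.9188, A 0.7316, D 0.6204, C 0.3835, H 0.3006, B 0.0451.
The surplus seats go to F, A, D.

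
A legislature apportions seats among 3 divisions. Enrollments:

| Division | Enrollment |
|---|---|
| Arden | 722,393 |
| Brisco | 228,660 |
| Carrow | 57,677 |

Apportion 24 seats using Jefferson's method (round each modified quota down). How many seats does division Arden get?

18

Standard divisor 1008730/24 ≈ 42030.417; standard quotas: Arden 17.187, Brisco 5.440, Carrow 1.372.
Rounding down gives 17, 5, 1 = 23 seats, so the divisor must be adjusted.
With modified divisor 39100: modified quotas Arden 18.476, Brisco 5.848, Carrow 1.475.
Rounding down: Arden 18, Brisco 5, Carrow 1 (total 24).
Arden receives 18.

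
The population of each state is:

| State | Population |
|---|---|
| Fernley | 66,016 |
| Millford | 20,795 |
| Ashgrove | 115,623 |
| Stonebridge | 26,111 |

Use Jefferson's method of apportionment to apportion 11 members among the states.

Fernley: 3, Millford: 1, Ashgrove: 6, Stonebridge: 1

Standard divisor 228545/11 ≈ 20776.818; standard quotas: Fernley 3.177, Millford 1.001, Ashgrove 5.565, Stonebridge 1.257.
Rounding down gives 3, 1, 5, 1 = 10 seats, so the divisor must be adjusted.
With modified divisor 17900: modified quotas Fernley 3.688, Millford 1.162, Ashgrove 6.459, Stonebridge 1.459.
Rounding down: Fernley 3, Millford 1, Ashgrove 6, Stonebridge 1 (total 11).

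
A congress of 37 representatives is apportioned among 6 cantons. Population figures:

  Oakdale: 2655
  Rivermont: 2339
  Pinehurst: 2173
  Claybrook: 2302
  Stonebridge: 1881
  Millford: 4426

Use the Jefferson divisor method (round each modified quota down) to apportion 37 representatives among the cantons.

Oakdale 6; Rivermont 6; Pinehurst 5; Claybrook 5; Stonebridge 4; Millford 11

Standard divisor 15776/37 ≈ 426.378; standard quotas: Oakdale 6.227, Rivermont 5.486, Pinehurst 5.096, Claybrook 5.399, Stonebridge 4.412, Millford 10.380.
Rounding down gives 6, 5, 5, 5, 4, 10 = 35 seats, so the divisor must be adjusted.
With modified divisor 387: modified quotas Oakdale 6.860, Rivermont 6.044, Pinehurst 5.615, Claybrook 5.948, Stonebridge 4.860, Millford 11.437.
Rounding down: Oakdale 6, Rivermont 6, Pinehurst 5, Claybrook 5, Stonebridge 4, Millford 11 (total 37).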